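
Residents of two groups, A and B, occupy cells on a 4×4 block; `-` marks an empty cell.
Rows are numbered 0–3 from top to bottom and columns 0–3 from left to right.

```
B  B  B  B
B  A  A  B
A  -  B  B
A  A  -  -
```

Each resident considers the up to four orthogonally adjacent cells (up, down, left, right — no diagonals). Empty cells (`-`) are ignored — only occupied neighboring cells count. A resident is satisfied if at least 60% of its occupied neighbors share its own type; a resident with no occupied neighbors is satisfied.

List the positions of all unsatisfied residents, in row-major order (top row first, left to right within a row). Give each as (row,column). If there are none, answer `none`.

(1,0), (1,1), (1,2), (2,0), (2,2)

Row 0: (0,0)B 2/2 ok · (0,1)B 2/3 ok · (0,2)B 2/3 ok · (0,3)B 2/2 ok
Row 1: (1,0)B 1/3 unhappy · (1,1)A 1/3 unhappy · (1,2)A 1/4 unhappy · (1,3)B 2/3 ok
Row 2: (2,0)A 1/2 unhappy · (2,2)B 1/2 unhappy · (2,3)B 2/2 ok
Row 3: (3,0)A 2/2 ok · (3,1)A 1/1 ok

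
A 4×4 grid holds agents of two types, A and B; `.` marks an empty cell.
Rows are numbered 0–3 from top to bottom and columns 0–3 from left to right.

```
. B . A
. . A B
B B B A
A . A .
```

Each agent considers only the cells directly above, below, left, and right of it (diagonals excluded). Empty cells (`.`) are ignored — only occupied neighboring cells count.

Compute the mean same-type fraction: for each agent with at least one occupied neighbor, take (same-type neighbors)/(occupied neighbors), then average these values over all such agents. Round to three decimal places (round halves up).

Row 0: (0,1)B — no occupied neighbors · (0,3)A 0/1
Row 1: (1,2)A 0/2 · (1,3)B 0/3
Row 2: (2,0)B 1/2 · (2,1)B 2/2 · (2,2)B 1/4 · (2,3)A 0/2
Row 3: (3,0)A 0/1 · (3,2)A 0/1
Sum over 9 agents: 0/1 + 0/2 + 0/3 + 1/2 + 2/2 + 1/4 + 0/2 + 0/1 + 0/1 = 7/4; mean = 7/4 ÷ 9 = 7/36 = 0.194444… → 0.194.

0.194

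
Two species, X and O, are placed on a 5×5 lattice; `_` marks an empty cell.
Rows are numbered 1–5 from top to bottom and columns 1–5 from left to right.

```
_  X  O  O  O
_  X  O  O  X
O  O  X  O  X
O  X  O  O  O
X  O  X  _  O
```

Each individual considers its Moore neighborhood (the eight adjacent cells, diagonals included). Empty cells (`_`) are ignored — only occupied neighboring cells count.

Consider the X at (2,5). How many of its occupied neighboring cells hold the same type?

Occupied neighbors of (2,5): (1,4)=O, (1,5)=O, (2,4)=O, (3,4)=O, (3,5)=X.
Same type (X): 1 of 5.

1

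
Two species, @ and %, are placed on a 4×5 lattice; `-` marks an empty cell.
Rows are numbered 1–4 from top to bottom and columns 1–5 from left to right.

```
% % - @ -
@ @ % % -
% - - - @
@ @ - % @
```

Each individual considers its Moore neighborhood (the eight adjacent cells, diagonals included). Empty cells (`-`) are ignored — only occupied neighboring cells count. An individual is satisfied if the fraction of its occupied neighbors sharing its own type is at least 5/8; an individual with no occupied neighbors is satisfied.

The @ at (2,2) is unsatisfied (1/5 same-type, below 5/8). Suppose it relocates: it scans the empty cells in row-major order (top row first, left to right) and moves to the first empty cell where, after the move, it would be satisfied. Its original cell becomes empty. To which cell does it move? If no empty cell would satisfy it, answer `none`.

(2,5)

Vacating (2,2). Empty cells in order:
  (1,3): 1/4 same-type → still unsatisfied.
  (1,5): 1/2 same-type → still unsatisfied.
  (2,5): 2/3 same-type → satisfied — stop here.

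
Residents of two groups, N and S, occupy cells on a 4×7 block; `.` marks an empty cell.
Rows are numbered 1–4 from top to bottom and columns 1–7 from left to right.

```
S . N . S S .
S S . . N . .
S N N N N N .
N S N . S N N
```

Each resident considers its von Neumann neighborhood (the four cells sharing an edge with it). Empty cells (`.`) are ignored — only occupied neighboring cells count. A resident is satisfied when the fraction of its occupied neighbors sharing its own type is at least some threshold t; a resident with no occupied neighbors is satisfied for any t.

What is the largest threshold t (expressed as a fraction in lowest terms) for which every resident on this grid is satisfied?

0/1

Row 1: (1,1)S 1/1 · (1,3)N — no occupied neighbors · (1,5)S 1/2 · (1,6)S 1/1
Row 2: (2,1)S 3/3 · (2,2)S 1/2 · (2,5)N 1/2
Row 3: (3,1)S 1/3 · (3,2)N 1/4 · (3,3)N 3/3 · (3,4)N 2/2 · (3,5)N 3/4 · (3,6)N 2/2
Row 4: (4,1)N 0/2 · (4,2)S 0/3 · (4,3)N 1/2 · (4,5)S 0/2 · (4,6)N 2/3 · (4,7)N 1/1
The smallest same-type fraction is 0/2 at (4,1), which reduces to 0/1. Any threshold above that leaves this resident unsatisfied.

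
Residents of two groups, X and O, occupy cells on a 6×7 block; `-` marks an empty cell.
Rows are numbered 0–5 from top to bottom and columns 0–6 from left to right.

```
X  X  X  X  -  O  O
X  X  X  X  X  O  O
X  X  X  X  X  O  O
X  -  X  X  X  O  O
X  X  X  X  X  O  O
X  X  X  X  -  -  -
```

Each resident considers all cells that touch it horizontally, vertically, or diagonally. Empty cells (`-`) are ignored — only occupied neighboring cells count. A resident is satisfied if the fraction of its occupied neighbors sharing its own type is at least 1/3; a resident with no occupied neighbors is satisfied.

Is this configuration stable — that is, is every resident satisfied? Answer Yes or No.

Row 0: (0,0)X 3/3 satisfied · (0,1)X 5/5 satisfied · (0,2)X 5/5 satisfied · (0,3)X 4/4 satisfied · (0,5)O 3/4 satisfied · (0,6)O 3/3 satisfied
Row 1: (1,0)X 5/5 satisfied · (1,1)X 8/8 satisfied · (1,2)X 8/8 satisfied · (1,3)X 7/7 satisfied · (1,4)X 4/7 satisfied · (1,5)O 5/7 satisfied · (1,6)O 5/5 satisfied
Row 2: (2,0)X 4/4 satisfied · (2,1)X 7/7 satisfied · (2,2)X 7/7 satisfied · (2,3)X 8/8 satisfied · (2,4)X 5/8 satisfied · (2,5)O 5/8 satisfied · (2,6)O 5/5 satisfied
Row 3: (3,0)X 4/4 satisfied · (3,2)X 7/7 satisfied · (3,3)X 8/8 satisfied · (3,4)X 5/8 satisfied · (3,5)O 5/8 satisfied · (3,6)O 5/5 satisfied
Row 4: (4,0)X 4/4 satisfied · (4,1)X 7/7 satisfied · (4,2)X 7/7 satisfied · (4,3)X 7/7 satisfied · (4,4)X 4/6 satisfied · (4,5)O 3/5 satisfied · (4,6)O 3/3 satisfied
Row 5: (5,0)X 3/3 satisfied · (5,1)X 5/5 satisfied · (5,2)X 5/5 satisfied · (5,3)X 4/4 satisfied
All meet the threshold, so the configuration is stable.

Yes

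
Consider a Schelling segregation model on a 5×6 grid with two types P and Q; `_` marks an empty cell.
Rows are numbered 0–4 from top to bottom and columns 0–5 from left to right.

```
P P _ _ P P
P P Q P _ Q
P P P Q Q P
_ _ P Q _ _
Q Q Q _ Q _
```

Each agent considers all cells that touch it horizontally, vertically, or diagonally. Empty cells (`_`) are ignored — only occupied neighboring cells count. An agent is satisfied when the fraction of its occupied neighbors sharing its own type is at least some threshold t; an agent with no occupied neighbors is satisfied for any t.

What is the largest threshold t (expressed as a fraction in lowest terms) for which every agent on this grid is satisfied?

0/1

(0,0)P 3/3
(0,1)P 3/4
(0,4)P 2/3
(0,5)P 1/2
(1,0)P 5/5
(1,1)P 6/7
(1,2)Q 1/6
(1,3)P 2/5
(1,5)Q 1/4
(2,0)P 3/3
(2,1)P 5/6
(2,2)P 4/7
(2,3)Q 3/6
(2,4)Q 3/5
(2,5)P 0/2
(3,2)P 2/6
(3,3)Q 4/6
(4,0)Q 1/1
(4,1)Q 2/3
(4,2)Q 2/3
(4,4)Q 1/1
The smallest same-type fraction is 0/2 at (2,5), which reduces to 0/1. Any threshold above that leaves this agent unsatisfied.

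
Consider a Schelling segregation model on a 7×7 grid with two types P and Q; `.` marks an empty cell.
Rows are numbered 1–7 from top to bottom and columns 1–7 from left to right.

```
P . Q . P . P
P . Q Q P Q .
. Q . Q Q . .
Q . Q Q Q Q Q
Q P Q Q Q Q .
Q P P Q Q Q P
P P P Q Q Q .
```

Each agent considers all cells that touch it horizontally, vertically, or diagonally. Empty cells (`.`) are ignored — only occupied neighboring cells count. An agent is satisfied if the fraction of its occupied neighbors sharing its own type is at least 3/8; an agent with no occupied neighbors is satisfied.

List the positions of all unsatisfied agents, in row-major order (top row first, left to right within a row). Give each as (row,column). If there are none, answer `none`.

(1,1)P 1/1 ✓
(1,3)Q 2/2 ✓
(1,5)P 1/3 ✗
(1,7)P 0/1 ✗
(2,1)P 1/2 ✓
(2,3)Q 4/4 ✓
(2,4)Q 4/6 ✓
(2,5)P 1/5 ✗
(2,6)Q 1/4 ✗
(3,2)Q 3/4 ✓
(3,4)Q 6/7 ✓
(3,5)Q 6/7 ✓
(4,1)Q 2/3 ✓
(4,3)Q 5/6 ✓
(4,4)Q 7/7 ✓
(4,5)Q 7/7 ✓
(4,6)Q 5/5 ✓
(4,7)Q 2/2 ✓
(5,1)Q 2/4 ✓
(5,2)P 2/7 ✗
(5,3)Q 4/7 ✓
(5,4)Q 7/8 ✓
(5,5)Q 8/8 ✓
(5,6)Q 6/7 ✓
(6,1)Q 1/5 ✗
(6,2)P 5/8 ✓
(6,3)P 4/8 ✓
(6,4)Q 6/8 ✓
(6,5)Q 8/8 ✓
(6,6)Q 5/6 ✓
(6,7)P 0/3 ✗
(7,1)P 2/3 ✓
(7,2)P 4/5 ✓
(7,3)P 3/5 ✓
(7,4)Q 3/5 ✓
(7,5)Q 5/5 ✓
(7,6)Q 3/4 ✓

(1,5), (1,7), (2,5), (2,6), (5,2), (6,1), (6,7)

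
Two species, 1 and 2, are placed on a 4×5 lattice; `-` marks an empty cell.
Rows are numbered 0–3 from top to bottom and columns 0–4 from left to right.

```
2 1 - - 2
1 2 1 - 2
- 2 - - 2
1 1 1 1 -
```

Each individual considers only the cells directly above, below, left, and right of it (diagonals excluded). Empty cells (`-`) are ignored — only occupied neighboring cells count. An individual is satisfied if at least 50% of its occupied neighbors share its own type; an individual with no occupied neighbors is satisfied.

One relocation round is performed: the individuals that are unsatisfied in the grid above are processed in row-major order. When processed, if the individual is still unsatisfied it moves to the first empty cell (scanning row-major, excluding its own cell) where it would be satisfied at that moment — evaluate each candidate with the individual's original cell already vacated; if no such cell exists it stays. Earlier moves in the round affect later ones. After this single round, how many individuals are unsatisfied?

Initially unsatisfied (in order): (0,0), (0,1), (1,0), (1,1), (1,2).
  (0,0) → (0,3).
  (0,1) → (0,0).
  (1,0): now satisfied by earlier moves; stays.
  (1,1) → (0,2).
  (1,2) → (0,1).
Resulting grid:
1 1 2 2 2
1 - - - 2
- 2 - - 2
1 1 1 1 -
Unsatisfied now: (2,1).

1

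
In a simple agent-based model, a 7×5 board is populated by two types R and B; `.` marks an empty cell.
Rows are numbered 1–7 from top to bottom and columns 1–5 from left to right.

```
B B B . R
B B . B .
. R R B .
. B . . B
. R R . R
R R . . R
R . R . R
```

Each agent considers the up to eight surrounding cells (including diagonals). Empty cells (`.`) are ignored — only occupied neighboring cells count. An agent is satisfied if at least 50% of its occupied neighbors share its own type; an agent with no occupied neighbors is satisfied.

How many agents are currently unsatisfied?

4

(1,1)B 3/3 ✓
(1,2)B 4/4 ✓
(1,3)B 3/3 ✓
(1,5)R 0/1 ✗
(2,1)B 3/4 ✓
(2,2)B 4/6 ✓
(2,4)B 2/4 ✓
(3,2)R 1/4 ✗
(3,3)R 1/5 ✗
(3,4)B 2/3 ✓
(4,2)B 0/4 ✗
(4,5)B 1/2 ✓
(5,2)R 3/4 ✓
(5,3)R 2/3 ✓
(5,5)R 1/2 ✓
(6,1)R 3/3 ✓
(6,2)R 5/5 ✓
(6,5)R 2/2 ✓
(7,1)R 2/2 ✓
(7,3)R 1/1 ✓
(7,5)R 1/1 ✓
Unsatisfied: (1,5), (3,2), (3,3), (4,2) — 4 in total.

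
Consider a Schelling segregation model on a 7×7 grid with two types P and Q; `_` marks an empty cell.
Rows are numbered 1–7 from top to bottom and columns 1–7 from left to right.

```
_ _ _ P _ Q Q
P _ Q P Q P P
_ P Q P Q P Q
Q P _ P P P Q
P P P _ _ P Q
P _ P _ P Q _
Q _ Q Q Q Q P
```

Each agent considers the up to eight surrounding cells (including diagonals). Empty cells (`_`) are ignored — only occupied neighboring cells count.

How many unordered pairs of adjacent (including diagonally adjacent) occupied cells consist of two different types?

Scan each occupied cell's neighbors to the right and below (and the two forward diagonals) so each pair is counted once.
From row 1: 6 unlike of 9 pairs (running 6/9).
From row 2: 12 unlike of 19 pairs (running 18/28).
From row 3: 13 unlike of 19 pairs (running 31/47).
From row 4: 6 unlike of 15 pairs (running 37/62).
From row 5: 2 unlike of 10 pairs (running 39/72).
From row 6: 8 unlike of 10 pairs (running 47/82).
From row 7: 1 unlike of 4 pairs (running 48/86).
Total adjacent occupied pairs: 86; unlike-type pairs: 48.

48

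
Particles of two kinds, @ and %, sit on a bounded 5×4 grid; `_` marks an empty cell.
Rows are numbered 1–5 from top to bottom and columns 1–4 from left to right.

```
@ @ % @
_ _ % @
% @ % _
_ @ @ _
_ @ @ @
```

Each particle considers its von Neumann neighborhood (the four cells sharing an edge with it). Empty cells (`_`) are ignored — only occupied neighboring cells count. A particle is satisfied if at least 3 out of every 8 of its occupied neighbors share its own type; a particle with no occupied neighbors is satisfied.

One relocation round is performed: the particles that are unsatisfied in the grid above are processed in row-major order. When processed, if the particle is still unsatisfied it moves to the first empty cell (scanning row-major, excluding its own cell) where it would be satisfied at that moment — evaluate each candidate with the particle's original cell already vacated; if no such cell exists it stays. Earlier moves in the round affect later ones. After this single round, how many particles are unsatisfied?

1

Initially unsatisfied (in order): (1,3), (3,1), (3,2), (3,3).
  (1,3) → (2,1).
  (3,1): now satisfied by earlier moves; stays.
  (3,2) → (1,3).
  (3,3): now satisfied by earlier moves; stays.
Resulting grid:
@ @ @ @
% _ % @
% _ % _
_ @ @ _
_ @ @ @
Unsatisfied now: (2,3).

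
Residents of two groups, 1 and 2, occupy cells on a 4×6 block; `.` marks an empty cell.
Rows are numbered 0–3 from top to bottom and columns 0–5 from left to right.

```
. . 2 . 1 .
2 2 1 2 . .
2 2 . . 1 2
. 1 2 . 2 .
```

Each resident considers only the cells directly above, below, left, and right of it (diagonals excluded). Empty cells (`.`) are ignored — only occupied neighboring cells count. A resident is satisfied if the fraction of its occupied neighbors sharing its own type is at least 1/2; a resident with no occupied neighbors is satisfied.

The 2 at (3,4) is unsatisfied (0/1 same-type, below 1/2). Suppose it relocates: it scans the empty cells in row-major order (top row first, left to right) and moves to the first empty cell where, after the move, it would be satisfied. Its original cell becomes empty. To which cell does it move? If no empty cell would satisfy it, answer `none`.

Vacating (3,4). Empty cells in order:
  (0,0): 1/1 same-type → satisfied — stop here.

(0,0)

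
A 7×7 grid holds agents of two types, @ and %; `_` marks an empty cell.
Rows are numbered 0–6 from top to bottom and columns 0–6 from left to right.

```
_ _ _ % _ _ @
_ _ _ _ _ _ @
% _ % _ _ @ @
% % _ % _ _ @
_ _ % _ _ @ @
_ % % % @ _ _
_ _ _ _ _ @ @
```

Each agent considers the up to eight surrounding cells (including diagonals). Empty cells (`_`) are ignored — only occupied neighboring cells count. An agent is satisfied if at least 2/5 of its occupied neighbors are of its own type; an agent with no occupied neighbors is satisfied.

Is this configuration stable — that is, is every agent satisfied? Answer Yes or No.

(0,3)% 0/0 ok
(0,6)@ 1/1 ok
(1,6)@ 3/3 ok
(2,0)% 2/2 ok
(2,2)% 2/2 ok
(2,5)@ 3/3 ok
(2,6)@ 3/3 ok
(3,0)% 2/2 ok
(3,1)% 4/4 ok
(3,3)% 2/2 ok
(3,6)@ 4/4 ok
(4,2)% 5/5 ok
(4,5)@ 3/3 ok
(4,6)@ 2/2 ok
(5,1)% 2/2 ok
(5,2)% 3/3 ok
(5,3)% 2/3 ok
(5,4)@ 2/3 ok
(6,5)@ 2/2 ok
(6,6)@ 1/1 ok
All meet the threshold, so the configuration is stable.

Yes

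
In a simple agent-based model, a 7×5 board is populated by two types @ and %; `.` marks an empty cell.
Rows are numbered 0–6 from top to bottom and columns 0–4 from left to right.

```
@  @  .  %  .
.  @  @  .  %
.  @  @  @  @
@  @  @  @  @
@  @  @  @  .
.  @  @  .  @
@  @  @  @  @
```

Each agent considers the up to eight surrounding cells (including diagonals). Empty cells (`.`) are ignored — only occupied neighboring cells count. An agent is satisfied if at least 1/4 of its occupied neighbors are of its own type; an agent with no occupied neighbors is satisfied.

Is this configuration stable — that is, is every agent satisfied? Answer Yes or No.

Row 0: (0,0)@ 2/2 ok · (0,1)@ 3/3 ok · (0,3)% 1/2 ok
Row 1: (1,1)@ 5/5 ok · (1,2)@ 5/6 ok · (1,4)% 1/3 ok
Row 2: (2,1)@ 6/6 ok · (2,2)@ 7/7 ok · (2,3)@ 6/7 ok · (2,4)@ 3/4 ok
Row 3: (3,0)@ 4/4 ok · (3,1)@ 7/7 ok · (3,2)@ 8/8 ok · (3,3)@ 7/7 ok · (3,4)@ 4/4 ok
Row 4: (4,0)@ 4/4 ok · (4,1)@ 7/7 ok · (4,2)@ 7/7 ok · (4,3)@ 6/6 ok
Row 5: (5,1)@ 7/7 ok · (5,2)@ 7/7 ok · (5,4)@ 3/3 ok
Row 6: (6,0)@ 2/2 ok · (6,1)@ 4/4 ok · (6,2)@ 4/4 ok · (6,3)@ 4/4 ok · (6,4)@ 2/2 ok
All meet the threshold, so the configuration is stable.

Yes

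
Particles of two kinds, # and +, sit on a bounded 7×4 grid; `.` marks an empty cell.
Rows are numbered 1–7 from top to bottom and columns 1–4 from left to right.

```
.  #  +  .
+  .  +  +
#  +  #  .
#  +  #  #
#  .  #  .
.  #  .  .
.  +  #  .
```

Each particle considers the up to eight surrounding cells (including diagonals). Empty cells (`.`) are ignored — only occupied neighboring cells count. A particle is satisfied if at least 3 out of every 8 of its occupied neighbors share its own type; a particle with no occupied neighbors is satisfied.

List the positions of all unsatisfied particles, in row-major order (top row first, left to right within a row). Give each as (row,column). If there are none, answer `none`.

(1,2)# 0/3 ✗
(1,3)+ 2/3 ✓
(2,1)+ 1/3 ✗
(2,3)+ 3/5 ✓
(2,4)+ 2/3 ✓
(3,1)# 1/4 ✗
(3,2)+ 3/7 ✓
(3,3)# 2/6 ✗
(4,1)# 2/4 ✓
(4,2)+ 1/7 ✗
(4,3)# 3/5 ✓
(4,4)# 3/3 ✓
(5,1)# 2/3 ✓
(5,3)# 3/4 ✓
(6,2)# 3/4 ✓
(7,2)+ 0/2 ✗
(7,3)# 1/2 ✓

(1,2), (2,1), (3,1), (3,3), (4,2), (7,2)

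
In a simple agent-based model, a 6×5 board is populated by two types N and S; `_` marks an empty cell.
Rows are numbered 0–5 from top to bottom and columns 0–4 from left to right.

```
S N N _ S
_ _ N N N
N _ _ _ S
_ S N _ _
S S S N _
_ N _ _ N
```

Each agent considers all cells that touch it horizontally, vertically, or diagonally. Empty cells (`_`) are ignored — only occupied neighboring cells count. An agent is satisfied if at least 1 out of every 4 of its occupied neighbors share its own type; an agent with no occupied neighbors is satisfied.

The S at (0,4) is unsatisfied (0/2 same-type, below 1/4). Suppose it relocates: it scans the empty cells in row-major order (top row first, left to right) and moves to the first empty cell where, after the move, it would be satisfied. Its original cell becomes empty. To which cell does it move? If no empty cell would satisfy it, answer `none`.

Vacating (0,4). Empty cells in order:
  (0,3): 0/4 same-type → still unsatisfied.
  (1,0): 1/3 same-type → satisfied — stop here.

(1,0)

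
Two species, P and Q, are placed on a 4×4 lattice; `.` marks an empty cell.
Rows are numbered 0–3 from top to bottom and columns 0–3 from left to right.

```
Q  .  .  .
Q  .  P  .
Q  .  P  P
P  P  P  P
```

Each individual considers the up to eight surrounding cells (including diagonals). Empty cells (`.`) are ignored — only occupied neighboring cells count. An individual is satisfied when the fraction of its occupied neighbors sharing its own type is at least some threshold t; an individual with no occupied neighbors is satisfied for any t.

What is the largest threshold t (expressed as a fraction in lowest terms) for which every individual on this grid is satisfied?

(0,0)Q 1/1
(1,0)Q 2/2
(1,2)P 2/2
(2,0)Q 1/3
(2,2)P 5/5
(2,3)P 4/4
(3,0)P 1/2
(3,1)P 3/4
(3,2)P 4/4
(3,3)P 3/3
The smallest same-type fraction is 1/3 at (2,0), which reduces to 1/3. Any threshold above that leaves this individual unsatisfied.

1/3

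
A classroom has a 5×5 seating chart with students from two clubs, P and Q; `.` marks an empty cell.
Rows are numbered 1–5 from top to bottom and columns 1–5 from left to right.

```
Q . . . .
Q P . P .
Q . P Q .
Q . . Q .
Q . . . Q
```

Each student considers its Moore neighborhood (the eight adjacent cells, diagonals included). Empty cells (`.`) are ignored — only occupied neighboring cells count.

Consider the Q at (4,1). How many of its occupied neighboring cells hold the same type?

Occupied neighbors of (4,1): (3,1)=Q, (5,1)=Q.
Same type (Q): 2 of 2.

2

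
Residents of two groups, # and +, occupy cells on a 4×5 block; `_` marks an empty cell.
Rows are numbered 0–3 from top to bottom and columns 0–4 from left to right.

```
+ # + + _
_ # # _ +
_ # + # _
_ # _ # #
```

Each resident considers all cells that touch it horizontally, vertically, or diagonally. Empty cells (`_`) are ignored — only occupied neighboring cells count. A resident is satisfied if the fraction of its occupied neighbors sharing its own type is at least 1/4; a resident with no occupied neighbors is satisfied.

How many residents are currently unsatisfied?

2

Row 0: (0,0)+ 0/2 ✗ · (0,1)# 2/4 ✓ · (0,2)+ 1/4 ✓ · (0,3)+ 2/3 ✓
Row 1: (1,1)# 3/6 ✓ · (1,2)# 4/7 ✓ · (1,4)+ 1/2 ✓
Row 2: (2,1)# 3/4 ✓ · (2,2)+ 0/6 ✗ · (2,3)# 3/5 ✓
Row 3: (3,1)# 1/2 ✓ · (3,3)# 2/3 ✓ · (3,4)# 2/2 ✓
Unsatisfied: (0,0), (2,2) — 2 in total.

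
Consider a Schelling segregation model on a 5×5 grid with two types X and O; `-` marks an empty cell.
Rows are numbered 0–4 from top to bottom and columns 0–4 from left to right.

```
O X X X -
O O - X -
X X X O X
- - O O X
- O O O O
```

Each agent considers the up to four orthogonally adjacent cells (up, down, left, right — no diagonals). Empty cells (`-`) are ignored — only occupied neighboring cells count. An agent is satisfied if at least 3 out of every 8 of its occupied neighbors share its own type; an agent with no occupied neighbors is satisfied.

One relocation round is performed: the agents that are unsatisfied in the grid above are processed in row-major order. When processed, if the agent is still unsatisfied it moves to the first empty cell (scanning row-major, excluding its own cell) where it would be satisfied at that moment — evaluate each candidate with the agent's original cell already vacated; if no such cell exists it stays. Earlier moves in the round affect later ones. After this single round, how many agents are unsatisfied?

Initially unsatisfied (in order): (0,1), (1,1), (2,2), (2,3), (3,4).
  (0,1) → (0,4).
  (1,1): now satisfied by earlier moves; stays.
  (2,2) → (1,2).
  (2,3) → (0,1).
  (3,4) → (1,4).
Resulting grid:
O O X X X
O O X X X
X X - - X
- - O O -
- O O O O
All satisfied now.

0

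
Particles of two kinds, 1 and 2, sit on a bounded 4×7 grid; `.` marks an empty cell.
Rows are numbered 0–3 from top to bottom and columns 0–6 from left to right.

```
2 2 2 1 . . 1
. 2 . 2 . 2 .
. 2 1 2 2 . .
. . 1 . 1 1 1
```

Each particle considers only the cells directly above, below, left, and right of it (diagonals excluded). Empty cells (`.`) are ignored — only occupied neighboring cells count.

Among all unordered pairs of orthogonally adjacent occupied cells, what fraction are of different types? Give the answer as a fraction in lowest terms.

Scan each occupied cell's neighbors to the right and below so each pair is counted once.
From row 0: 2 unlike of 5 pairs (running 2/5).
From row 1: 0 unlike of 2 pairs (running 2/7).
From row 2: 3 unlike of 5 pairs (running 5/12).
From row 3: 0 unlike of 2 pairs (running 5/14).
Total adjacent occupied pairs: 14; unlike-type pairs: 5.
5/14 is already in lowest terms.

5/14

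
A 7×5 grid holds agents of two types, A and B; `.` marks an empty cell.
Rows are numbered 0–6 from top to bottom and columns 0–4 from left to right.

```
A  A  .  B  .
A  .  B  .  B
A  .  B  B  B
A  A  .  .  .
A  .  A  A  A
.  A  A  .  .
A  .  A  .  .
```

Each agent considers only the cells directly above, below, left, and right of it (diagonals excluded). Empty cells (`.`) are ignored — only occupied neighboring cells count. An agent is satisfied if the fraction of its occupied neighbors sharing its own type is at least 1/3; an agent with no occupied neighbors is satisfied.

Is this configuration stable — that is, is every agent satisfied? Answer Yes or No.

Yes

Row 0: (0,0)A 2/2 ✓ · (0,1)A 1/1 ✓ · (0,3)B 0/0 ✓
Row 1: (1,0)A 2/2 ✓ · (1,2)B 1/1 ✓ · (1,4)B 1/1 ✓
Row 2: (2,0)A 2/2 ✓ · (2,2)B 2/2 ✓ · (2,3)B 2/2 ✓ · (2,4)B 2/2 ✓
Row 3: (3,0)A 3/3 ✓ · (3,1)A 1/1 ✓
Row 4: (4,0)A 1/1 ✓ · (4,2)A 2/2 ✓ · (4,3)A 2/2 ✓ · (4,4)A 1/1 ✓
Row 5: (5,1)A 1/1 ✓ · (5,2)A 3/3 ✓
Row 6: (6,0)A 0/0 ✓ · (6,2)A 1/1 ✓
All meet the threshold, so the configuration is stable.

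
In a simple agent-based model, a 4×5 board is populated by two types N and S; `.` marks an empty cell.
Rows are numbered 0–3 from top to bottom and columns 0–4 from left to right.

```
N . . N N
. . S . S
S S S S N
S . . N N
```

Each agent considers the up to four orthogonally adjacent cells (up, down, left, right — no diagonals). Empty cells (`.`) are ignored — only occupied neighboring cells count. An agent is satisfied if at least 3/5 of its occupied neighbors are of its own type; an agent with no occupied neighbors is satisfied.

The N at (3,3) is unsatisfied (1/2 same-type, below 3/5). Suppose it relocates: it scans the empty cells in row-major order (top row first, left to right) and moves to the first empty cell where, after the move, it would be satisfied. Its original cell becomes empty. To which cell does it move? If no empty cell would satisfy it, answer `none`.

(0,1)

Vacating (3,3). Empty cells in order:
  (0,1): 1/1 same-type → satisfied — stop here.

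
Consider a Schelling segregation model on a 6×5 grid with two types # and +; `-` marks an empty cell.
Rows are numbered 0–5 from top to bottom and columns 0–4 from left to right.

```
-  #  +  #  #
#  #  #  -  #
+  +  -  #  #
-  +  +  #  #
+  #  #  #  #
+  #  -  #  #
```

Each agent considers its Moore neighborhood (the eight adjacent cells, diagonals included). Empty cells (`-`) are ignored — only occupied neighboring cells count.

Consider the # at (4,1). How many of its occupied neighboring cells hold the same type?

Occupied neighbors of (4,1): (3,1)=+, (3,2)=+, (4,0)=+, (4,2)=#, (5,0)=+, (5,1)=#.
Same type (#): 2 of 6.

2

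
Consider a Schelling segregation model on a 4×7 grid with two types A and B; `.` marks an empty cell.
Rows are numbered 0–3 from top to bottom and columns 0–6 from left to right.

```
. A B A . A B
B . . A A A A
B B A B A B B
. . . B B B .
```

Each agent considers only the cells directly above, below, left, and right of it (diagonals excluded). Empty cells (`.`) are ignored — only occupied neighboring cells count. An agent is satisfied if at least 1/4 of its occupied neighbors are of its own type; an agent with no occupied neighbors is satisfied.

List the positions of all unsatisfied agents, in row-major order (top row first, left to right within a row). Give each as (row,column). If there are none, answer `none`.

(0,1), (0,2), (0,6), (2,2)

Row 0: (0,1)A 0/1 ✗ · (0,2)B 0/2 ✗ · (0,3)A 1/2 ✓ · (0,5)A 1/2 ✓ · (0,6)B 0/2 ✗
Row 1: (1,0)B 1/1 ✓ · (1,3)A 2/3 ✓ · (1,4)A 3/3 ✓ · (1,5)A 3/4 ✓ · (1,6)A 1/3 ✓
Row 2: (2,0)B 2/2 ✓ · (2,1)B 1/2 ✓ · (2,2)A 0/2 ✗ · (2,3)B 1/4 ✓ · (2,4)A 1/4 ✓ · (2,5)B 2/4 ✓ · (2,6)B 1/2 ✓
Row 3: (3,3)B 2/2 ✓ · (3,4)B 2/3 ✓ · (3,5)B 2/2 ✓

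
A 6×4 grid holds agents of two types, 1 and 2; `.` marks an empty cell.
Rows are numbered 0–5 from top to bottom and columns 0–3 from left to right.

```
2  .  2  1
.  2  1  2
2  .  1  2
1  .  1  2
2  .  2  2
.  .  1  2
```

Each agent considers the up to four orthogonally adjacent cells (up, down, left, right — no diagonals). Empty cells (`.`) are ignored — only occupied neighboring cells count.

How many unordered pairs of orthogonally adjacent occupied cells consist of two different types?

Scan each occupied cell's neighbors to the right and below so each pair is counted once.
Row 0: 2(0,2)–1(0,3)≠ 2(0,2)–1(1,2)≠ 1(0,3)–2(1,3)≠  → 3/3 unlike.
Row 1: 2(1,1)–1(1,2)≠ 1(1,2)–2(1,3)≠ 1(1,2)–1(2,2)= 2(1,3)–2(2,3)=  → 2/4 unlike.
Row 2: 2(2,0)–1(3,0)≠ 1(2,2)–2(2,3)≠ 1(2,2)–1(3,2)= 2(2,3)–2(3,3)=  → 2/4 unlike.
Row 3: 1(3,0)–2(4,0)≠ 1(3,2)–2(3,3)≠ 1(3,2)–2(4,2)≠ 2(3,3)–2(4,3)=  → 3/4 unlike.
Row 4: 2(4,2)–2(4,3)= 2(4,2)–1(5,2)≠ 2(4,3)–2(5,3)=  → 1/3 unlike.
Row 5: 1(5,2)–2(5,3)≠  → 1/1 unlike.
Total adjacent occupied pairs: 19; unlike-type pairs: 12.

12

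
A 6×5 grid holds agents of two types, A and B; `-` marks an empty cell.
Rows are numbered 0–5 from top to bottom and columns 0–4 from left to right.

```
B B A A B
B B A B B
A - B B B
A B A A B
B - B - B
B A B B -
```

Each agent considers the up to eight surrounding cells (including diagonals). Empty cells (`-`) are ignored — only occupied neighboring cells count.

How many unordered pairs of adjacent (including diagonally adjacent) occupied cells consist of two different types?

Scan each occupied cell's neighbors to the right and below (and the two forward diagonals) so each pair is counted once.
Row 0: B(0,0)–B(0,1)= B(0,0)–B(1,0)= B(0,0)–B(1,1)= B(0,1)–A(0,2)≠ B(0,1)–B(1,1)= B(0,1)–A(1,2)≠ B(0,1)–B(1,0)= A(0,2)–A(0,3)= A(0,2)–A(1,2)= A(0,2)–B(1,3)≠ A(0,2)–B(1,1)≠ A(0,3)–B(0,4)≠ A(0,3)–B(1,3)≠ A(0,3)–B(1,4)≠ A(0,3)–A(1,2)= B(0,4)–B(1,4)= B(0,4)–B(1,3)=  → 7/17 unlike.
Row 1: B(1,0)–B(1,1)= B(1,0)–A(2,0)≠ B(1,1)–A(1,2)≠ B(1,1)–B(2,2)= B(1,1)–A(2,0)≠ A(1,2)–B(1,3)≠ A(1,2)–B(2,2)≠ A(1,2)–B(2,3)≠ B(1,3)–B(1,4)= B(1,3)–B(2,3)= B(1,3)–B(2,4)= B(1,3)–B(2,2)= B(1,4)–B(2,4)= B(1,4)–B(2,3)=  → 6/14 unlike.
Row 2: A(2,0)–A(3,0)= A(2,0)–B(3,1)≠ B(2,2)–B(2,3)= B(2,2)–A(3,2)≠ B(2,2)–A(3,3)≠ B(2,2)–B(3,1)= B(2,3)–B(2,4)= B(2,3)–A(3,3)≠ B(2,3)–B(3,4)= B(2,3)–A(3,2)≠ B(2,4)–B(3,4)= B(2,4)–A(3,3)≠  → 6/12 unlike.
Row 3: A(3,0)–B(3,1)≠ A(3,0)–B(4,0)≠ B(3,1)–A(3,2)≠ B(3,1)–B(4,2)= B(3,1)–B(4,0)= A(3,2)–A(3,3)= A(3,2)–B(4,2)≠ A(3,3)–B(3,4)≠ A(3,3)–B(4,4)≠ A(3,3)–B(4,2)≠ B(3,4)–B(4,4)=  → 7/11 unlike.
Row 4: B(4,0)–B(5,0)= B(4,0)–A(5,1)≠ B(4,2)–B(5,2)= B(4,2)–B(5,3)= B(4,2)–A(5,1)≠ B(4,4)–B(5,3)=  → 2/6 unlike.
Row 5: B(5,0)–A(5,1)≠ A(5,1)–B(5,2)≠ B(5,2)–B(5,3)=  → 2/3 unlike.
Total adjacent occupied pairs: 63; unlike-type pairs: 30.

30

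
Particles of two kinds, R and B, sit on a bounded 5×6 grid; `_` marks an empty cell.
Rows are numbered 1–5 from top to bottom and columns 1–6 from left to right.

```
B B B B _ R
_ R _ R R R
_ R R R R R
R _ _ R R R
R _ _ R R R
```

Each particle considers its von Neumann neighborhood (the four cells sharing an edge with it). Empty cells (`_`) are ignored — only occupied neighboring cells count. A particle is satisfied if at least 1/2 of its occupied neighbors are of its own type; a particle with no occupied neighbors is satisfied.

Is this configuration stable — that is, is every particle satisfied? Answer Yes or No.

Row 1: (1,1)B 1/1 satisfied · (1,2)B 2/3 satisfied · (1,3)B 2/2 satisfied · (1,4)B 1/2 satisfied · (1,6)R 1/1 satisfied
Row 2: (2,2)R 1/2 satisfied · (2,4)R 2/3 satisfied · (2,5)R 3/3 satisfied · (2,6)R 3/3 satisfied
Row 3: (3,2)R 2/2 satisfied · (3,3)R 2/2 satisfied · (3,4)R 4/4 satisfied · (3,5)R 4/4 satisfied · (3,6)R 3/3 satisfied
Row 4: (4,1)R 1/1 satisfied · (4,4)R 3/3 satisfied · (4,5)R 4/4 satisfied · (4,6)R 3/3 satisfied
Row 5: (5,1)R 1/1 satisfied · (5,4)R 2/2 satisfied · (5,5)R 3/3 satisfied · (5,6)R 2/2 satisfied
All meet the threshold, so the configuration is stable.

Yes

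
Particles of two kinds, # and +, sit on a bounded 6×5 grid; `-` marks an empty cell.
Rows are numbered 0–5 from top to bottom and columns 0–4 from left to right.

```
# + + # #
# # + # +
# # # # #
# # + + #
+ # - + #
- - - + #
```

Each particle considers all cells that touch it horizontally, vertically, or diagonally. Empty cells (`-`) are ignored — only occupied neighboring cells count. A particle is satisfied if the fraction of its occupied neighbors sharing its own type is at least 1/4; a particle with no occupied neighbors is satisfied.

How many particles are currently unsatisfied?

Row 0: (0,0)# 2/3 ✓ · (0,1)+ 2/5 ✓ · (0,2)+ 2/5 ✓ · (0,3)# 2/5 ✓ · (0,4)# 2/3 ✓
Row 1: (1,0)# 4/5 ✓ · (1,1)# 5/8 ✓ · (1,2)+ 2/8 ✓ · (1,3)# 5/8 ✓ · (1,4)+ 0/5 ✗
Row 2: (2,0)# 5/5 ✓ · (2,1)# 6/8 ✓ · (2,2)# 5/8 ✓ · (2,3)# 4/8 ✓ · (2,4)# 3/5 ✓
Row 3: (3,0)# 4/5 ✓ · (3,1)# 5/7 ✓ · (3,2)+ 2/7 ✓ · (3,3)+ 2/7 ✓ · (3,4)# 3/5 ✓
Row 4: (4,0)+ 0/3 ✗ · (4,1)# 2/4 ✓ · (4,3)+ 3/6 ✓ · (4,4)# 2/5 ✓
Row 5: (5,3)+ 1/3 ✓ · (5,4)# 1/3 ✓
Unsatisfied: (1,4), (4,0) — 2 in total.

2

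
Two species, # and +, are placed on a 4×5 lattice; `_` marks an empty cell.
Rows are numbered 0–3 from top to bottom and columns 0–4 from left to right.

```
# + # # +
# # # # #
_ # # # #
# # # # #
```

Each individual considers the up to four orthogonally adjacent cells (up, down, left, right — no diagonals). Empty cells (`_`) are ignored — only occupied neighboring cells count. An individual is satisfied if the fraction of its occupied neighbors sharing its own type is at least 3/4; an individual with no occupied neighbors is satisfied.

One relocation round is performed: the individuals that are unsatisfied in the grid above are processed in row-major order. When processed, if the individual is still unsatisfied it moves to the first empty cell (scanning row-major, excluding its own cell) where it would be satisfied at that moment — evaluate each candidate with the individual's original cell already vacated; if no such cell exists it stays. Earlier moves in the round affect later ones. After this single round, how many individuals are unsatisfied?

5

Initially unsatisfied (in order): (0,0), (0,1), (0,2), (0,3), (0,4), (1,4).
  (0,0) → (2,0).
  (0,1): no empty cell satisfies it; stays.
  (0,2): no empty cell satisfies it; stays.
  (0,3): no empty cell satisfies it; stays.
  (0,4): no empty cell satisfies it; stays.
  (1,4): no empty cell satisfies it; stays.
Resulting grid:
_ + # # +
# # # # #
# # # # #
# # # # #
Unsatisfied now: (0,1), (0,2), (0,3), (0,4), (1,4).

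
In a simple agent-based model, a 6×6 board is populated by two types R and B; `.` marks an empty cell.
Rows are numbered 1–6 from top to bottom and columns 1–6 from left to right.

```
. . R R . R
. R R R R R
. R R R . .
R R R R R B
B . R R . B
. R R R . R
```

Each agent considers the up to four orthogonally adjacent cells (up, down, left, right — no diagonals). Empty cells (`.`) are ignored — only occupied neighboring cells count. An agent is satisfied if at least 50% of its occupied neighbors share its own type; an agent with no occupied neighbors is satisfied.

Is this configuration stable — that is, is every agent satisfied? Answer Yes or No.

No

Row 1: (1,3)R 2/2 satisfied · (1,4)R 2/2 satisfied · (1,6)R 1/1 satisfied
Row 2: (2,2)R 2/2 satisfied · (2,3)R 4/4 satisfied · (2,4)R 4/4 satisfied · (2,5)R 2/2 satisfied · (2,6)R 2/2 satisfied
Row 3: (3,2)R 3/3 satisfied · (3,3)R 4/4 satisfied · (3,4)R 3/3 satisfied
Row 4: (4,1)R 1/2 satisfied · (4,2)R 3/3 satisfied · (4,3)R 4/4 satisfied · (4,4)R 4/4 satisfied · (4,5)R 1/2 satisfied · (4,6)B 1/2 satisfied
Row 5: (5,1)B 0/1 not · (5,3)R 3/3 satisfied · (5,4)R 3/3 satisfied · (5,6)B 1/2 satisfied
Row 6: (6,2)R 1/1 satisfied · (6,3)R 3/3 satisfied · (6,4)R 2/2 satisfied · (6,6)R 0/1 not
For instance (5,1) has only 0/1 same-type neighbors, below 1/2.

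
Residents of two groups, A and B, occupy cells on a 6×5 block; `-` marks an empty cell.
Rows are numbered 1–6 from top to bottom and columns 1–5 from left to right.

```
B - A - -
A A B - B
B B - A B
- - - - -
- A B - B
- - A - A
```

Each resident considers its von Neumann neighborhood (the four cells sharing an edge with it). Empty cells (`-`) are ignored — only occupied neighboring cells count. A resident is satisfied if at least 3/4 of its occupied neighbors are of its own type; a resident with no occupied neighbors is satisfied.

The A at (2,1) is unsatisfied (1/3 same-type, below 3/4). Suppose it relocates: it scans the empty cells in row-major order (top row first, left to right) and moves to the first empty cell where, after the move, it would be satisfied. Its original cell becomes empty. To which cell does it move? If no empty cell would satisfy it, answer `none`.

Vacating (2,1). Empty cells in order:
  (1,2): 2/3 same-type → still unsatisfied.
  (1,4): 1/1 same-type → satisfied — stop here.

(1,4)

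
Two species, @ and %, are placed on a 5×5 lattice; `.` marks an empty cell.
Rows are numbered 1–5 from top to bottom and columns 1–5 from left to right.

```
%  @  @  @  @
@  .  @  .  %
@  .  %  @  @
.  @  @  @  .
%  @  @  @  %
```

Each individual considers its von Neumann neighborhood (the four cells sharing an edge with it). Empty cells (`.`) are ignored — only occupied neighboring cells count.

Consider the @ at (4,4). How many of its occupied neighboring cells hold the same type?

3

Occupied neighbors of (4,4): (3,4)=@, (5,4)=@, (4,3)=@.
Same type (@): 3 of 3.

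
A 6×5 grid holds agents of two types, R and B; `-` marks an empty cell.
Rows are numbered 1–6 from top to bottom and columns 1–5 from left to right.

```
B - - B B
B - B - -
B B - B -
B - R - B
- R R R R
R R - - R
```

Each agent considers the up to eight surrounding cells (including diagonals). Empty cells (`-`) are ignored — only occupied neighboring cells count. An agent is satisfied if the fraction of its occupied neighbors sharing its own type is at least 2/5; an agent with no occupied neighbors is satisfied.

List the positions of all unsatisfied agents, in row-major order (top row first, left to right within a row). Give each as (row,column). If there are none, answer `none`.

(4,5)

Row 1: (1,1)B 1/1 ✓ · (1,4)B 2/2 ✓ · (1,5)B 1/1 ✓
Row 2: (2,1)B 3/3 ✓ · (2,3)B 3/3 ✓
Row 3: (3,1)B 3/3 ✓ · (3,2)B 4/5 ✓ · (3,4)B 2/3 ✓
Row 4: (4,1)B 2/3 ✓ · (4,3)R 3/5 ✓ · (4,5)B 1/3 ✗
Row 5: (5,2)R 4/5 ✓ · (5,3)R 4/4 ✓ · (5,4)R 4/5 ✓ · (5,5)R 2/3 ✓
Row 6: (6,1)R 2/2 ✓ · (6,2)R 3/3 ✓ · (6,5)R 2/2 ✓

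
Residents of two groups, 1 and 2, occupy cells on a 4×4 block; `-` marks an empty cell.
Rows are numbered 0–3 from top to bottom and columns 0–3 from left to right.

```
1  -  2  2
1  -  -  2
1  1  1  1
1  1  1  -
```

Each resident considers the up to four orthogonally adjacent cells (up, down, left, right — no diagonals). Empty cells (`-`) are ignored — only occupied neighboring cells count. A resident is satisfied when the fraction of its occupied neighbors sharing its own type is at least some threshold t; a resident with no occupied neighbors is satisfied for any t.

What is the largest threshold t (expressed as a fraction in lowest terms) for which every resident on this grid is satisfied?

(0,0)1 1/1
(0,2)2 1/1
(0,3)2 2/2
(1,0)1 2/2
(1,3)2 1/2
(2,0)1 3/3
(2,1)1 3/3
(2,2)1 3/3
(2,3)1 1/2
(3,0)1 2/2
(3,1)1 3/3
(3,2)1 2/2
The smallest same-type fraction is 1/2 at (1,3), which reduces to 1/2. Any threshold above that leaves this resident unsatisfied.

1/2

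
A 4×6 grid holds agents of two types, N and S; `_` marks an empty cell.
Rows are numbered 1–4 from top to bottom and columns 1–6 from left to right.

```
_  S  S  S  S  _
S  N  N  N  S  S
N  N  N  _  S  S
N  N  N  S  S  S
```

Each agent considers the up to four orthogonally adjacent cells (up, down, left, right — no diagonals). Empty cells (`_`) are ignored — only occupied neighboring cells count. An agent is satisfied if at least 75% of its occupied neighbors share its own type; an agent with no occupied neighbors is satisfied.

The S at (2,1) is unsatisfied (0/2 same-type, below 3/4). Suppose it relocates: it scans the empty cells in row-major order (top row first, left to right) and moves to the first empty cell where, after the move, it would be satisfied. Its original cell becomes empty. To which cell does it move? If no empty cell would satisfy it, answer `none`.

Vacating (2,1). Empty cells in order:
  (1,1): 1/1 same-type → satisfied — stop here.

(1,1)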